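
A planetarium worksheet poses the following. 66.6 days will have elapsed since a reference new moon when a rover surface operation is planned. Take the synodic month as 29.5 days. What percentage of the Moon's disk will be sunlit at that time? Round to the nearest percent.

66.6 d spans 2 complete synodic months (2 × 29.5 = 59.00 d) plus 7.60 d.
Phase angle: θ = 360°·(7.60 d)/(29.5 d) = 92.7°.
With cos θ = (-0.048), the lit fraction is (1 − (-0.048))/2 ≈ 0.524, so 52%.

52%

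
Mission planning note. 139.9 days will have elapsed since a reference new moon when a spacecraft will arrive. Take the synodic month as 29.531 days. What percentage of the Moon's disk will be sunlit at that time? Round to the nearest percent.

Reduce mod P: 139.9 − 4×29.531 = 21.78 d into the current lunation.
The Moon has covered 21.78/29.531 of its cycle, so θ ≈ 360° × 21.78/29.531 = 265.5°.
With cos θ = (-0.079), the lit fraction is (1 − (-0.079))/2 ≈ 0.540, so 54%.

54%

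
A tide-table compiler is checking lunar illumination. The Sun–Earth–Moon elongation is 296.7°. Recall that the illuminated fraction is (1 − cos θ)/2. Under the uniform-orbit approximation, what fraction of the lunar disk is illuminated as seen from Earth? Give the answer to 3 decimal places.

Half-versine of 296.7°: (1 − 0.449)/2 = 0.275.

0.275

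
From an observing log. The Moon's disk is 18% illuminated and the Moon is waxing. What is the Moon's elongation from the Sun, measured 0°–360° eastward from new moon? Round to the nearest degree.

50°

Invert f = (1 − cos θ)/2 to get cos θ = 1 − 2(0.18) = 0.640, hence θ₀ = arccos 0.640 = 50.2°.
Waxing ⇒ before full, so θ = 50.2°.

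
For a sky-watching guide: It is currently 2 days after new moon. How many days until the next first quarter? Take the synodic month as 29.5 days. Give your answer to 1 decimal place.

First quarter occurs at elongation 90°, i.e. at age 29.5 × 90/360 = 7.375 d.
That is 7.375 − 2 = 5.375 days ahead.

5.4 days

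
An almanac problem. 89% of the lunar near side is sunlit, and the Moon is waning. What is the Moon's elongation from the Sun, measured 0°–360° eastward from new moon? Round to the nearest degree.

From f = (1 − cos θ)/2: cos θ = 1 − 2×0.89 = -0.780; arccos → 141.3°.
Since the Moon is past full (waning), take the reflex angle: θ = 360° − 141.3° = 218.7°.

219°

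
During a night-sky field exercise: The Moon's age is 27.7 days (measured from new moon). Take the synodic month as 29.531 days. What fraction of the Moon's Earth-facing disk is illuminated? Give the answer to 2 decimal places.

0.04

The Moon has covered 27.7/29.531 of its cycle, so θ ≈ 360° × 27.7/29.531 = 337.7°.
cos 337.7° = 0.925, so f = (1 − 0.925)/2 = 0.037.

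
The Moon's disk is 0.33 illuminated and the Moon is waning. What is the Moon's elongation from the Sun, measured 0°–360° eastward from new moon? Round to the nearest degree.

290°

From f = (1 − cos θ)/2: cos θ = 1 − 2×0.33 = 0.340; arccos → 70.1°.
Since the Moon is past full (waning), take the reflex angle: θ = 360° − 70.1° = 289.9°.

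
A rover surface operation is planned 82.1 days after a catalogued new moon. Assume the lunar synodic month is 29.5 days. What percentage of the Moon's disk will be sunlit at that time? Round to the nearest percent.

82.1/29.5 = 2.783 lunations, so 2 complete cycles and 23.10 d into the next.
The Moon has covered 23.10/29.5 of its cycle, so θ ≈ 360° × 23.10/29.5 = 281.9°.
cos 281.9° = 0.206, so f = (1 − 0.206)/2 = 0.397, so 40%.

40%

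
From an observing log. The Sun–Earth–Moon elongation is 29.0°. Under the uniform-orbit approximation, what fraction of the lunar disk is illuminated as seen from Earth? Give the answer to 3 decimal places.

0.063

f = (1 − cos 29.0°)/2 = (1 − 0.875)/2 ≈ 0.063.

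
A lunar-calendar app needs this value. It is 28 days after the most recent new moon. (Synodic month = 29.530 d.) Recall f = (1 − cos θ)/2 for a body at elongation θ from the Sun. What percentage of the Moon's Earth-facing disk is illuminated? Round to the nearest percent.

3%

Elongation θ = 360° × 28/29.530 ≈ 341.3°.
With cos θ = 0.947, the lit fraction is (1 − 0.947)/2 ≈ 0.026, so 3%.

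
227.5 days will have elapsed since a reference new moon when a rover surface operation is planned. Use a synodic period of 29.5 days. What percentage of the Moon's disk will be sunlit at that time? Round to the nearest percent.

62%

227.5/29.5 = 7.712 lunations, so 7 complete cycles and 21.00 d into the next.
Elongation θ = 360° × 21.00/29.5 ≈ 256.3°.
With cos θ = (-0.237), the lit fraction is (1 − (-0.237))/2 ≈ 0.619, so 62%.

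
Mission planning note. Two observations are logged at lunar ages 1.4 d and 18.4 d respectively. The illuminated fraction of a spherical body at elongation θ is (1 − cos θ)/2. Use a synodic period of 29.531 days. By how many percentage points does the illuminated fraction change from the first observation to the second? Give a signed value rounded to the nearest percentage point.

+84 percentage points

First observation: θ = 360°·1.4/29.531 = 17.1°, so f = 0.022.
Second observation: θ = 224.3°, f = 0.858.
Δf = 0.858 − 0.022 = +0.836, i.e. +84 pp.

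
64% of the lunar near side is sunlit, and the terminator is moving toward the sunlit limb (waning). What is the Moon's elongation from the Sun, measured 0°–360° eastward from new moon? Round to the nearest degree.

Invert f = (1 − cos θ)/2 to get cos θ = 1 − 2(0.64) = -0.280, hence θ₀ = arccos -0.280 = 106.3°.
A waning Moon lies in 180°–360°, so θ = 360° − 106.3° = 253.7°.

254°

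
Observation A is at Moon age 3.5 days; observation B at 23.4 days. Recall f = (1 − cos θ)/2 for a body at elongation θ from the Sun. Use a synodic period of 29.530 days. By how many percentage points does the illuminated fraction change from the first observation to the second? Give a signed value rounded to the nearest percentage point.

First observation: θ = 360°·3.5/29.530 = 42.7°, so f = 0.132.
Second observation: θ = 285.3°, f = 0.368.
Δf = 0.368 − 0.132 = +0.236, i.e. +24 pp.

+24 percentage points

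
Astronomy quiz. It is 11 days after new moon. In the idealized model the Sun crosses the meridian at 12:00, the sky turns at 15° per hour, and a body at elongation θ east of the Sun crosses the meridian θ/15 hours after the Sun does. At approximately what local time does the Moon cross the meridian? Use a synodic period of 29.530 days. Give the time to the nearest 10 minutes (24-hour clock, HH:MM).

21:00

Elongation θ = 360° × 11/29.530 ≈ 134.1°.
At 15° of sky rotation per hour, 134.1° corresponds to a 8.94 h lag.
12:00 + 8.940 h ≈ 20:56 → 21:00 to the nearest ten minutes.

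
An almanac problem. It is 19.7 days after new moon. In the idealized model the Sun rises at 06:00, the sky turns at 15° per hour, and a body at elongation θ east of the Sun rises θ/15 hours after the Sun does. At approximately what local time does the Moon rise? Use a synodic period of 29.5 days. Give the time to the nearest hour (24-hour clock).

22:00

Phase angle: θ = 360°·(19.7 d)/(29.5 d) = 240.4°.
Delay after the Sun = 240.4° / (15°/h) ≈ 16.03 h.
06:00 + 16.03 h ≈ 22:02 → 22:00 to the nearest hour.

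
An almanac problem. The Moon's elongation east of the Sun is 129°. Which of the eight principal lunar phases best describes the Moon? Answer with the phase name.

waxing gibbous

129° lies in the waxing gibbous sector of the 8-phase cycle.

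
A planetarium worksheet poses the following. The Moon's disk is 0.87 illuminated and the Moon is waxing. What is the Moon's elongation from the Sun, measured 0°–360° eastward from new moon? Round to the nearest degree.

138°

From f = (1 − cos θ)/2: cos θ = 1 − 2×0.87 = -0.740; arccos → 137.7°.
Waxing ⇒ before full, so θ = 137.7°.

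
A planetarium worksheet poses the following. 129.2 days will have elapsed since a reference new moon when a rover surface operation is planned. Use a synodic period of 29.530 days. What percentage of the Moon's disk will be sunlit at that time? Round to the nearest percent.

129.2 d spans 4 complete synodic months (4 × 29.530 = 118.12 d) plus 11.08 d.
Elongation θ = 360° × 11.08/29.530 ≈ 135.1°.
cos 135.1° = (-0.708), so f = (1 − (-0.708))/2 = 0.854, so 85%.

85%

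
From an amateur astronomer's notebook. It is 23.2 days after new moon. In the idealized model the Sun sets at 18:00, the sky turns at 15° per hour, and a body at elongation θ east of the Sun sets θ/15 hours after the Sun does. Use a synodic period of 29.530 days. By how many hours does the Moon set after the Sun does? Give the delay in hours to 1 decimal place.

Phase angle: θ = 360°·(23.2 d)/(29.530 d) = 282.8°.
The Moon trails the Sun by θ/15 = 282.8/15 ≈ 18.86 hours.
So the Moon sets 18.86 h after the Sun.

18.9 h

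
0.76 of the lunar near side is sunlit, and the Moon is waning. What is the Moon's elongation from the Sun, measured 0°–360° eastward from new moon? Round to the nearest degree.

From f = (1 − cos θ)/2: cos θ = 1 − 2×0.76 = -0.520; arccos → 121.3°.
Since the Moon is past full (waning), take the reflex angle: θ = 360° − 121.3° = 238.7°.

239°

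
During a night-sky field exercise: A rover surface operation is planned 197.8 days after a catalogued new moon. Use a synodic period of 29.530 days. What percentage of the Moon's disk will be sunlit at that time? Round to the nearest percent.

66%

197.8 d spans 6 complete synodic months (6 × 29.530 = 177.18 d) plus 20.62 d.
Phase angle: θ = 360°·(20.62 d)/(29.530 d) = 251.4°.
Illuminated fraction = (1 − cos 251.4°)/2 = (1 − (-0.319))/2 ≈ 0.660, so 66%.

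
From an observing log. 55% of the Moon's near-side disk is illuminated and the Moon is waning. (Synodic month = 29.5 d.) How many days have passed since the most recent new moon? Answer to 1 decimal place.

21.7 days

Invert f = (1 − cos θ)/2 to get cos θ = 1 − 2(0.55) = -0.100, hence θ₀ = arccos -0.100 = 95.7°.
Since the Moon is past full (waning), take the reflex angle: θ = 360° − 95.7° = 264.3°.
That fraction of the synodic month is 264.3/360 × 29.5 d ≈ 21.65 d.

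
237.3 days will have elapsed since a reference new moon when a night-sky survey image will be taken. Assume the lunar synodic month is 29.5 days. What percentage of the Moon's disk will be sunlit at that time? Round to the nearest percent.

2%

237.3 d spans 8 complete synodic months (8 × 29.5 = 236.00 d) plus 1.30 d.
Phase angle: θ = 360°·(1.30 d)/(29.5 d) = 15.9°.
Illuminated fraction = (1 − cos 15.9°)/2 = (1 − 0.962)/2 ≈ 0.019, so 2%.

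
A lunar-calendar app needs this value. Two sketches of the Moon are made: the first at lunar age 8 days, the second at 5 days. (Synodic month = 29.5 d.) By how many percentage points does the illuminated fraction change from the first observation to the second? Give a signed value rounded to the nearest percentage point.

-31 pp

First observation: θ = 360°·8/29.5 = 97.6°, so f = 0.566.
Second observation: θ = 61.0°, f = 0.258.
Δf = 0.258 − 0.566 = -0.309, i.e. -31 pp.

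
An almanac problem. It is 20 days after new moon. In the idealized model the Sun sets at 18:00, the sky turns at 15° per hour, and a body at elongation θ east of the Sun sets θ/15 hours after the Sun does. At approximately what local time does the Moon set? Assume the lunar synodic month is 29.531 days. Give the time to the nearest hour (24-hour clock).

10:00

Phase angle: θ = 360°·(20 d)/(29.531 d) = 243.8°.
The Moon trails the Sun by θ/15 = 243.8/15 ≈ 16.25 hours.
18:00 + 16.25 h ≈ 10:15 → 10:00 to the nearest hour.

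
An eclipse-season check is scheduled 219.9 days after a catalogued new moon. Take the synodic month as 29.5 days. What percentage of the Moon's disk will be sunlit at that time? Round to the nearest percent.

98%

219.9 d spans 7 complete synodic months (7 × 29.5 = 206.50 d) plus 13.40 d.
Elongation θ = 360° × 13.40/29.5 ≈ 163.5°.
With cos θ = (-0.959), the lit fraction is (1 − (-0.959))/2 ≈ 0.979, so 98%.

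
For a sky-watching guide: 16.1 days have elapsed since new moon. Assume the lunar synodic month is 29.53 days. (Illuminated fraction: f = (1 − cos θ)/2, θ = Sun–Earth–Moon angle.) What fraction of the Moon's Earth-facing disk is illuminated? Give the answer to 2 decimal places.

Phase angle: θ = 360°·(16.1 d)/(29.53 d) = 196.3°.
With cos θ = (-0.960), the lit fraction is (1 − (-0.960))/2 ≈ 0.980.

0.98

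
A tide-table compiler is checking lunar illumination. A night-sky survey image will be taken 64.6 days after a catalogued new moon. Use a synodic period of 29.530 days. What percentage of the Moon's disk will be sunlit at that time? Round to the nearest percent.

64.6 d spans 2 complete synodic months (2 × 29.530 = 59.06 d) plus 5.54 d.
Phase angle: θ = 360°·(5.54 d)/(29.530 d) = 67.5°.
With cos θ = 0.382, the lit fraction is (1 − 0.382)/2 ≈ 0.309, so 31%.

31%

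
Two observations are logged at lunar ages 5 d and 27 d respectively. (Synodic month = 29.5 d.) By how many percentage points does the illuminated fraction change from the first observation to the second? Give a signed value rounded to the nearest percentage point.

θ₁ = 360° × 5/29.5 = 61.0°, f₁ = (1 − cos θ₁)/2 = 0.258.
θ₂ = 360° × 27/29.5 = 329.5°, f₂ = (1 − cos θ₂)/2 = 0.069.
Change = f₂ − f₁ = -0.189 → -19 percentage points.

-19 pp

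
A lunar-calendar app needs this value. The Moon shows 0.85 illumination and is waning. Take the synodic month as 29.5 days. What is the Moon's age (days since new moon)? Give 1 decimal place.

cos θ = 1 − 2f = -0.700, giving a principal value of 134.4°.
Since the Moon is past full (waning), take the reflex angle: θ = 360° − 134.4° = 225.6°.
At 360°/29.5 d per day, 225.6° corresponds to 18.48 days.

18.5 days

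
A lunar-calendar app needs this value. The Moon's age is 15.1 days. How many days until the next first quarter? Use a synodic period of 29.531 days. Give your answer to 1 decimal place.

21.8 days

First quarter occurs at elongation 90°, i.e. at age 29.531 × 90/360 = 7.383 d.
Already past this cycle's first quarter; the next is at 7.383 + 29.531 = 36.914 d, so 36.914 − 15.1 = 21.814 days.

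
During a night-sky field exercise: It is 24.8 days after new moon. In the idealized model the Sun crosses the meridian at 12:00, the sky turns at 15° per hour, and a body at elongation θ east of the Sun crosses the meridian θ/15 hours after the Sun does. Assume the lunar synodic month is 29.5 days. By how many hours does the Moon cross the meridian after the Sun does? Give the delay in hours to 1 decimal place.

The Moon has covered 24.8/29.5 of its cycle, so θ ≈ 360° × 24.8/29.5 = 302.6°.
Delay after the Sun = 302.6° / (15°/h) ≈ 20.18 h.
So the Moon crosses the meridian 20.18 h after the Sun.

20.2 h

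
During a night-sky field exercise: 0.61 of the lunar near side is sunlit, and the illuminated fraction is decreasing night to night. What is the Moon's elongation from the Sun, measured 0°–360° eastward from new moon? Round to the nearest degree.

257°

cos θ = 1 − 2f = -0.220, giving a principal value of 102.7°.
Waning ⇒ past full, so θ = 360° − 102.7° = 257.3°.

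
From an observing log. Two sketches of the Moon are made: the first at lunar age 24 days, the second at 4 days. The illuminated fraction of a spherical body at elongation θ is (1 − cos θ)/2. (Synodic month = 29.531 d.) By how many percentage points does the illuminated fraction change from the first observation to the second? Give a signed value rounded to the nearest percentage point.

-14 pp

First observation: θ = 360°·24/29.531 = 292.6°, so f = 0.308.
Second observation: θ = 48.8°, f = 0.170.
Δf = 0.170 − 0.308 = -0.138, i.e. -14 pp.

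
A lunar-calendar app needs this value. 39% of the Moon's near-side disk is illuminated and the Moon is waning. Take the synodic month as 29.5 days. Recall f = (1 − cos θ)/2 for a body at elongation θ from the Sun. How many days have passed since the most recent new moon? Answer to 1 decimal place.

23.2 days

From f = (1 − cos θ)/2: cos θ = 1 − 2×0.39 = 0.220; arccos → 77.3°.
Since the Moon is past full (waning), take the reflex angle: θ = 360° − 77.3° = 282.7°.
At 360°/29.5 d per day, 282.7° corresponds to 23.17 days.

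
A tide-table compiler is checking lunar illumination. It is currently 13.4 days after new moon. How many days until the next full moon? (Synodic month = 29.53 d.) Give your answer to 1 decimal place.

Full moon is 0.5 of the way through the cycle: age 0.5 × 29.53 = 14.765 d.
So 1.365 days remain (14.765 − 13.4).

1.4 days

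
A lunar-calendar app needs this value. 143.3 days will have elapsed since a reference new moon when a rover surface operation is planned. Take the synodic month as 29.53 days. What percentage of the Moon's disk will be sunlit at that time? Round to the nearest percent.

143.3/29.53 = 4.853 lunations, so 4 complete cycles and 25.18 d into the next.
The Moon has covered 25.18/29.53 of its cycle, so θ ≈ 360° × 25.18/29.53 = 307.0°.
Illuminated fraction = (1 − cos 307.0°)/2 = (1 − 0.601)/2 ≈ 0.199, so 20%.

20%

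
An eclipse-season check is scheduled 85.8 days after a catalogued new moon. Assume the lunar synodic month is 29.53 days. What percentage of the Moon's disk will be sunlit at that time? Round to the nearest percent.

85.8/29.53 = 2.906 lunations, so 2 complete cycles and 26.74 d into the next.
Phase angle: θ = 360°·(26.74 d)/(29.53 d) = 326.0°.
cos 326.0° = 0.829, so f = (1 − 0.829)/2 = 0.086, so 9%.

9%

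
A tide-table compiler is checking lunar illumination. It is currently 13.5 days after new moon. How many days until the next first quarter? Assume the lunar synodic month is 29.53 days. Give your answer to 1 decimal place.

23.4 days

First quarter is 0.25 of the way through the cycle: age 0.25 × 29.53 = 7.383 d.
Already past this cycle's first quarter; the next is at 7.383 + 29.53 = 36.913 d, so 36.913 − 13.5 = 23.413 days.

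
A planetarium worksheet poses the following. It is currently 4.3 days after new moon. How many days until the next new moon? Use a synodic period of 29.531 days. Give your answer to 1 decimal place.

One full lunation from the last new moon is 29.531 d; remaining = 29.531 − 4.3 = 25.231 d.

25.2 days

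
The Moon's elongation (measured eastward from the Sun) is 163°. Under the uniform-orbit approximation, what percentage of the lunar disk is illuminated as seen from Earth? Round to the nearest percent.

Half-versine of 163°: (1 − (-0.956))/2 = 0.978, i.e. 98%.

98%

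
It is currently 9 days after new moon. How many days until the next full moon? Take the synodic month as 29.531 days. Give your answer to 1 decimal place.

5.8 days

Full moon occurs at elongation 180°, i.e. at age 29.531 × 180/360 = 14.765 d.
So 5.765 days remain (14.765 − 9).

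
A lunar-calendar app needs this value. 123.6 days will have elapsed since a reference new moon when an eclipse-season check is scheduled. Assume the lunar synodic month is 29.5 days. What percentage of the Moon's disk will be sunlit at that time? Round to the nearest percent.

32%

Reduce mod P: 123.6 − 4×29.5 = 5.60 d into the current lunation.
The Moon has covered 5.60/29.5 of its cycle, so θ ≈ 360° × 5.60/29.5 = 68.3°.
With cos θ = 0.369, the lit fraction is (1 − 0.369)/2 ≈ 0.315, so 32%.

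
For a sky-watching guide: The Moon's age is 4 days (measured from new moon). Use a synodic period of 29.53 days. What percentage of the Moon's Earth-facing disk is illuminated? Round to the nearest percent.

Elongation θ = 360° × 4/29.53 ≈ 48.8°.
With cos θ = 0.659, the lit fraction is (1 − 0.659)/2 ≈ 0.170, so 17%.

17%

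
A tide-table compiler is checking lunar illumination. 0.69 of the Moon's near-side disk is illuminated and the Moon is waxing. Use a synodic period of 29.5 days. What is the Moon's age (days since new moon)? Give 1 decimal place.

Invert f = (1 − cos θ)/2 to get cos θ = 1 − 2(0.69) = -0.380, hence θ₀ = arccos -0.380 = 112.3°.
Waxing ⇒ before full, so θ = 112.3°.
Age = 29.5 × 112.3°/360° ≈ 9.21 days.

9.2 days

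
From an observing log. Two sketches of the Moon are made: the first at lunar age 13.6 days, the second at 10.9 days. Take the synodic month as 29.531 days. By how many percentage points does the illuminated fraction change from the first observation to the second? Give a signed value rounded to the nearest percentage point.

-14 pp

θ₁ = 360° × 13.6/29.531 = 165.8°, f₁ = (1 − cos θ₁)/2 = 0.985.
θ₂ = 360° × 10.9/29.531 = 132.9°, f₂ = (1 − cos θ₂)/2 = 0.840.
Change = f₂ − f₁ = -0.144 → -14 percentage points.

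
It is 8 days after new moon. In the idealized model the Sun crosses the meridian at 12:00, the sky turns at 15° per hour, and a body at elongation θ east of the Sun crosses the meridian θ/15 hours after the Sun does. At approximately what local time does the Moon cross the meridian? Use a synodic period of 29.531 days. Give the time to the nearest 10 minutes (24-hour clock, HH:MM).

The Moon has covered 8/29.531 of its cycle, so θ ≈ 360° × 8/29.531 = 97.5°.
Delay after the Sun = 97.5° / (15°/h) ≈ 6.50 h.
12:00 + 6.502 h ≈ 18:30 → 18:30 to the nearest ten minutes.

18:30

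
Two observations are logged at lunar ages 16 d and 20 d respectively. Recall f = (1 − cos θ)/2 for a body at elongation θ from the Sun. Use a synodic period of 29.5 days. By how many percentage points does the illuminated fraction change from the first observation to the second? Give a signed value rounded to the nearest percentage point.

-26 percentage points

θ₁ = 360° × 16/29.5 = 195.3°, f₁ = (1 − cos θ₁)/2 = 0.982.
θ₂ = 360° × 20/29.5 = 244.1°, f₂ = (1 − cos θ₂)/2 = 0.719.
Change = f₂ − f₁ = -0.264 → -26 percentage points.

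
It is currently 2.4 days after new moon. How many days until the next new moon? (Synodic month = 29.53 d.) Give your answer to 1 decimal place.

27.1 days

One full lunation from the last new moon is 29.53 d; remaining = 29.53 − 2.4 = 27.130 d.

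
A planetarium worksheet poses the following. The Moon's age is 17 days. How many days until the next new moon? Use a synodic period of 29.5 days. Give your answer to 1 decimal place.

12.5 days

The next new moon completes the synodic month: 29.5 − 17 = 12.500 days.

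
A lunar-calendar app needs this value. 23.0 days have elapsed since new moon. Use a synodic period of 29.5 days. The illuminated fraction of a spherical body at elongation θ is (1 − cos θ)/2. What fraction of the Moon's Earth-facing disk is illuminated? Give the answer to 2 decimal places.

0.41

Elongation θ = 360° × 23.0/29.5 ≈ 280.7°.
With cos θ = 0.185, the lit fraction is (1 − 0.185)/2 ≈ 0.407.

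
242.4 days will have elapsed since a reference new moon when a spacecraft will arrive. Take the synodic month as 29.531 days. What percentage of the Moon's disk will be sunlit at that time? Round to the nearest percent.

242.4/29.531 = 8.208 lunations, so 8 complete cycles and 6.15 d into the next.
The Moon has covered 6.15/29.531 of its cycle, so θ ≈ 360° × 6.15/29.531 = 75.0°.
With cos θ = 0.259, the lit fraction is (1 − 0.259)/2 ≈ 0.371, so 37%.

37%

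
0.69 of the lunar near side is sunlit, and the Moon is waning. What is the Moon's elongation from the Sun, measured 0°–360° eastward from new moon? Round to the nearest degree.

248°

From f = (1 − cos θ)/2: cos θ = 1 − 2×0.69 = -0.380; arccos → 112.3°.
Waning ⇒ past full, so θ = 360° − 112.3° = 247.7°.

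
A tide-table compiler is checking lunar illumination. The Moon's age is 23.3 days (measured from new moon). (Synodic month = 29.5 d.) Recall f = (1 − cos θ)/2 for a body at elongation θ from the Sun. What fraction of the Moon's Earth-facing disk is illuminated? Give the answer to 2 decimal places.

0.38

The Moon has covered 23.3/29.5 of its cycle, so θ ≈ 360° × 23.3/29.5 = 284.3°.
With cos θ = 0.248, the lit fraction is (1 − 0.248)/2 ≈ 0.376.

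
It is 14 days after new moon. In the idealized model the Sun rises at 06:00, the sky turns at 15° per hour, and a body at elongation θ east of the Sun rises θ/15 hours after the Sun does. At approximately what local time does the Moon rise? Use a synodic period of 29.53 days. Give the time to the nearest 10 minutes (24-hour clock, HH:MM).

17:20

Phase angle: θ = 360°·(14 d)/(29.53 d) = 170.7°.
Delay after the Sun = 170.7° / (15°/h) ≈ 11.38 h.
06:00 + 11.378 h ≈ 17:23 → 17:20 to the nearest ten minutes.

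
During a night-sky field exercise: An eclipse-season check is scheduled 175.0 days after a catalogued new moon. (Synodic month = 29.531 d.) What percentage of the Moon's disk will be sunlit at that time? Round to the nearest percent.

5%

175.0 d spans 5 complete synodic months (5 × 29.531 = 147.66 d) plus 27.34 d.
Phase angle: θ = 360°·(27.34 d)/(29.531 d) = 333.4°.
Illuminated fraction = (1 − cos 333.4°)/2 = (1 − 0.894)/2 ≈ 0.053, so 5%.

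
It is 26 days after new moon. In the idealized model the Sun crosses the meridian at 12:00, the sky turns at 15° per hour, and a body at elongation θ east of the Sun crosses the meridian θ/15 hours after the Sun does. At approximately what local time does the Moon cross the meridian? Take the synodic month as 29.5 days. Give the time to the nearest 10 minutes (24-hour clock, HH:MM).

Phase angle: θ = 360°·(26 d)/(29.5 d) = 317.3°.
The Moon trails the Sun by θ/15 = 317.3/15 ≈ 21.15 hours.
12:00 + 21.153 h ≈ 09:09 → 09:10 to the nearest ten minutes.

09:10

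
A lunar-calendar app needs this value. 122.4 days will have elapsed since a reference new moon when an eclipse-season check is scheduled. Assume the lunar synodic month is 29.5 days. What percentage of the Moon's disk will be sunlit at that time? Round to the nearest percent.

122.4 d spans 4 complete synodic months (4 × 29.5 = 118.00 d) plus 4.40 d.
Phase angle: θ = 360°·(4.40 d)/(29.5 d) = 53.7°.
Illuminated fraction = (1 − cos 53.7°)/2 = (1 − 0.592)/2 ≈ 0.204, so 20%.

20%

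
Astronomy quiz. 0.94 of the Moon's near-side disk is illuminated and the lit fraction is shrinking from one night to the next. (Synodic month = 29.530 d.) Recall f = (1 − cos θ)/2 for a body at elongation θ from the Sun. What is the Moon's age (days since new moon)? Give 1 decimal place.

cos θ = 1 − 2f = -0.880, giving a principal value of 151.6°.
Since the Moon is past full (waning), take the reflex angle: θ = 360° − 151.6° = 208.4°.
That fraction of the synodic month is 208.4/360 × 29.530 d ≈ 17.09 d.

17.1 days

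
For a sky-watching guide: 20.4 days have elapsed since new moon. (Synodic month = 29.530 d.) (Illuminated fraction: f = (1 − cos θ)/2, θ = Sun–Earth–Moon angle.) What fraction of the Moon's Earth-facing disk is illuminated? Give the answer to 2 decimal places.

The Moon has covered 20.4/29.530 of its cycle, so θ ≈ 360° × 20.4/29.530 = 248.7°.
cos 248.7° = (-0.363), so f = (1 − (-0.363))/2 = 0.682.

0.68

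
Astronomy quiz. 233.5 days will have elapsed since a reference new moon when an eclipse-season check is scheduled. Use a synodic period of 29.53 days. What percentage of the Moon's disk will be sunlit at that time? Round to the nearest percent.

8%

233.5/29.53 = 7.907 lunations, so 7 complete cycles and 26.79 d into the next.
Elongation θ = 360° × 26.79/29.53 ≈ 326.6°.
cos 326.6° = 0.835, so f = (1 − 0.835)/2 = 0.083, so 8%.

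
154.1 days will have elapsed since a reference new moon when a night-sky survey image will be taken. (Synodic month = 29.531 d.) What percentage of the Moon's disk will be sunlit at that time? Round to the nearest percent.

40%

154.1/29.531 = 5.218 lunations, so 5 complete cycles and 6.44 d into the next.
The Moon has covered 6.44/29.531 of its cycle, so θ ≈ 360° × 6.44/29.531 = 78.6°.
cos 78.6° = 0.198, so f = (1 − 0.198)/2 = 0.401, so 40%.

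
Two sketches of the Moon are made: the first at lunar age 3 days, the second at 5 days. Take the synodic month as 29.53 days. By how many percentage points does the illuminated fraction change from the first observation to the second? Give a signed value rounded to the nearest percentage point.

+16 pp

First observation: θ = 360°·3/29.53 = 36.6°, so f = 0.098.
Second observation: θ = 61.0°, f = 0.257.
Δf = 0.257 − 0.098 = +0.159, i.e. +16 pp.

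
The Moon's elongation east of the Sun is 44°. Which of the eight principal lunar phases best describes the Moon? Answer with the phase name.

44° lies in the waxing crescent sector of the 8-phase cycle.

waxing crescent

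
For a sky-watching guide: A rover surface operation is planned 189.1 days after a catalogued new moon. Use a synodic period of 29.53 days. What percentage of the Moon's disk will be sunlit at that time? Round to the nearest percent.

Reduce mod P: 189.1 − 6×29.53 = 11.92 d into the current lunation.
Elongation θ = 360° × 11.92/29.53 ≈ 145.3°.
cos 145.3° = (-0.822), so f = (1 − (-0.822))/2 = 0.911, so 91%.

91%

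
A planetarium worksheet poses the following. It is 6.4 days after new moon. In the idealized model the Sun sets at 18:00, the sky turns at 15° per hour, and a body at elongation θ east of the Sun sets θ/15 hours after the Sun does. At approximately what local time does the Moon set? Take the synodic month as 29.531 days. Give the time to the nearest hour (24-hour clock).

23:00

Phase angle: θ = 360°·(6.4 d)/(29.531 d) = 78.0°.
The Moon trails the Sun by θ/15 = 78.0/15 ≈ 5.20 hours.
18:00 + 5.20 h ≈ 23:12 → 23:00 to the nearest hour.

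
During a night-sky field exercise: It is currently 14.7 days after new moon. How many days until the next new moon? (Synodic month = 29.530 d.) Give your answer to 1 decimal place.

14.8 days

The next new moon completes the synodic month: 29.530 − 14.7 = 14.830 days.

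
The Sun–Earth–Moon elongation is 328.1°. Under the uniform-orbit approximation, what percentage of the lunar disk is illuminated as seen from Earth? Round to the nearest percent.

8%

f = (1 − cos 328.1°)/2 = (1 − 0.849)/2 ≈ 0.076, i.e. 8%.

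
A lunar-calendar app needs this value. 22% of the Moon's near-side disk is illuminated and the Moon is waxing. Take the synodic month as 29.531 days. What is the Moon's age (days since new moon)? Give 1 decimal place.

From f = (1 − cos θ)/2: cos θ = 1 − 2×0.22 = 0.560; arccos → 55.9°.
Waxing ⇒ before full, so θ = 55.9°.
That fraction of the synodic month is 55.9/360 × 29.531 d ≈ 4.59 d.

4.6 days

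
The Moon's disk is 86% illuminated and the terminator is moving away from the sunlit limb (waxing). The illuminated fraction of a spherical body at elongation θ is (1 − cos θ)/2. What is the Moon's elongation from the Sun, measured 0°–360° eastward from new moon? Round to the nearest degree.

From f = (1 − cos θ)/2: cos θ = 1 − 2×0.86 = -0.720; arccos → 136.1°.
Before full moon the principal value applies: θ = 136.1°.

136°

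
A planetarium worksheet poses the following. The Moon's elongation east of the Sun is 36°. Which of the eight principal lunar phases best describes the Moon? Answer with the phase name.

The waxing crescent sector spans roughly 22°–68°; 36° falls inside it.

waxing crescent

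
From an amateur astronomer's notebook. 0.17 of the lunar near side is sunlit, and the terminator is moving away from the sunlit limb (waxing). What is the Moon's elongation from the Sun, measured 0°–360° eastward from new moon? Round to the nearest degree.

49°

From f = (1 − cos θ)/2: cos θ = 1 − 2×0.17 = 0.660; arccos → 48.7°.
Before full moon the principal value applies: θ = 48.7°.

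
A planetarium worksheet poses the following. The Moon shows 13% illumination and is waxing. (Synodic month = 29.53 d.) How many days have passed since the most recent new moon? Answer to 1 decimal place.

3.5 days

Invert f = (1 − cos θ)/2 to get cos θ = 1 − 2(0.13) = 0.740, hence θ₀ = arccos 0.740 = 42.3°.
Waxing ⇒ before full, so θ = 42.3°.
Age = 29.53 × 42.3°/360° ≈ 3.47 days.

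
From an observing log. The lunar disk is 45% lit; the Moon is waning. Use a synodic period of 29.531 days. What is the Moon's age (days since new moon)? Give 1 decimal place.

22.6 days

Invert f = (1 − cos θ)/2 to get cos θ = 1 − 2(0.45) = 0.100, hence θ₀ = arccos 0.100 = 84.3°.
Waning ⇒ past full, so θ = 360° − 84.3° = 275.7°.
At 360°/29.531 d per day, 275.7° corresponds to 22.62 days.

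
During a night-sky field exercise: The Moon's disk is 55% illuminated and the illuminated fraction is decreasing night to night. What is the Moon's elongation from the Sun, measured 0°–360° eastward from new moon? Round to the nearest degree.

Invert f = (1 − cos θ)/2 to get cos θ = 1 − 2(0.55) = -0.100, hence θ₀ = arccos -0.100 = 95.7°.
A waning Moon lies in 180°–360°, so θ = 360° − 95.7° = 264.3°.

264°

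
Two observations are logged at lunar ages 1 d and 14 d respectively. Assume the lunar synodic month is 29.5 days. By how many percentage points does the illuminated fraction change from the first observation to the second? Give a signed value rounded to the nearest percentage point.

+98 pp

θ₁ = 360° × 1/29.5 = 12.2°, f₁ = (1 − cos θ₁)/2 = 0.011.
θ₂ = 360° × 14/29.5 = 170.8°, f₂ = (1 − cos θ₂)/2 = 0.994.
Change = f₂ − f₁ = +0.982 → +98 percentage points.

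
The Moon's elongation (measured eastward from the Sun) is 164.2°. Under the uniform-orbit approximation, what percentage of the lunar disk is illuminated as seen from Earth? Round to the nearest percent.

Half-versine of 164.2°: (1 − (-0.962))/2 = 0.981, i.e. 98%.

98%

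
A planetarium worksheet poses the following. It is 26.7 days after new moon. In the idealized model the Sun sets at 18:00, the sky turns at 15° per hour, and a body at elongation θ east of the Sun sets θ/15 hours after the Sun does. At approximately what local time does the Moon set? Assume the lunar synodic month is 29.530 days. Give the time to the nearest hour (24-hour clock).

The Moon has covered 26.7/29.530 of its cycle, so θ ≈ 360° × 26.7/29.530 = 325.5°.
The Moon trails the Sun by θ/15 = 325.5/15 ≈ 21.70 hours.
18:00 + 21.70 h ≈ 15:42 → 16:00 to the nearest hour.

16:00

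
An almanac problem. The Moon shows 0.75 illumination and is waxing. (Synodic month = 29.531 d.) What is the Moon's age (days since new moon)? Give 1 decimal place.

cos θ = 1 − 2f = -0.500, giving a principal value of 120.0°.
Before full moon the principal value applies: θ = 120.0°.
That fraction of the synodic month is 120.0/360 × 29.531 d ≈ 9.84 d.

9.8 days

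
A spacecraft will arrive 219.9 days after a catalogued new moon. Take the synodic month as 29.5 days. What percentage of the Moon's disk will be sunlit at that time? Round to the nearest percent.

219.9 d spans 7 complete synodic months (7 × 29.5 = 206.50 d) plus 13.40 d.
The Moon has covered 13.40/29.5 of its cycle, so θ ≈ 360° × 13.40/29.5 = 163.5°.
With cos θ = (-0.959), the lit fraction is (1 − (-0.959))/2 ≈ 0.979, so 98%.

98%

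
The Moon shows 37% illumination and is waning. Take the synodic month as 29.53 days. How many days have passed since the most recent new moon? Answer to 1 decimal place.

23.4 days

cos θ = 1 − 2f = 0.260, giving a principal value of 74.9°.
Since the Moon is past full (waning), take the reflex angle: θ = 360° − 74.9° = 285.1°.
At 360°/29.53 d per day, 285.1° corresponds to 23.38 days.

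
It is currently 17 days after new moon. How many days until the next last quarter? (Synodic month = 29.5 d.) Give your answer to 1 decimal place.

5.1 days

Last quarter occurs at elongation 270°, i.e. at age 29.5 × 270/360 = 22.125 d.
So 5.125 days remain (22.125 − 17).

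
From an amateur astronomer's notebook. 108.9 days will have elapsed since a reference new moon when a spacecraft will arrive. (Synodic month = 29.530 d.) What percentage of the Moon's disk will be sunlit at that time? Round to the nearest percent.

69%

108.9 d spans 3 complete synodic months (3 × 29.530 = 88.59 d) plus 20.31 d.
Elongation θ = 360° × 20.31/29.530 ≈ 247.6°.
cos 247.6° = (-0.381), so f = (1 − (-0.381))/2 = 0.691, so 69%.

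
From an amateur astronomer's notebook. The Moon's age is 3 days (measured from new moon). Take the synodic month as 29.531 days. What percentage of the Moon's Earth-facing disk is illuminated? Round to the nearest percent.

Phase angle: θ = 360°·(3 d)/(29.531 d) = 36.6°.
cos 36.6° = 0.803, so f = (1 − 0.803)/2 = 0.098, so 10%.

10%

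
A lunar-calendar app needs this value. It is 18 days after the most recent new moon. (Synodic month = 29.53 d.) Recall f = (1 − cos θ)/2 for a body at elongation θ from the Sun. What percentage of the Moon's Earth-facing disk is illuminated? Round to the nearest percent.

Phase angle: θ = 360°·(18 d)/(29.53 d) = 219.4°.
With cos θ = (-0.772), the lit fraction is (1 − (-0.772))/2 ≈ 0.886, so 89%.

89%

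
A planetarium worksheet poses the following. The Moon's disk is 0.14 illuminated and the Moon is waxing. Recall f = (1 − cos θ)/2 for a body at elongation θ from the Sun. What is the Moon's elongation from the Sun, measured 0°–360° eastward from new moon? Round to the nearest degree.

44°

Invert f = (1 − cos θ)/2 to get cos θ = 1 − 2(0.14) = 0.720, hence θ₀ = arccos 0.720 = 43.9°.
The Moon is waxing (0°–180°), so θ = 43.9° directly.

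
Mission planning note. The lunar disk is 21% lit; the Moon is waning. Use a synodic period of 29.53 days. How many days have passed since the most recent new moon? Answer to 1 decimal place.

Invert f = (1 − cos θ)/2 to get cos θ = 1 − 2(0.21) = 0.580, hence θ₀ = arccos 0.580 = 54.5°.
Waning ⇒ past full, so θ = 360° − 54.5° = 305.5°.
That fraction of the synodic month is 305.5/360 × 29.53 d ≈ 25.06 d.

25.1 days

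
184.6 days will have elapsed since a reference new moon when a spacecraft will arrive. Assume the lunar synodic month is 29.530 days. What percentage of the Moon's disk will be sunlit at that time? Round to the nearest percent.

184.6/29.530 = 6.251 lunations, so 6 complete cycles and 7.42 d into the next.
Elongation θ = 360° × 7.42/29.530 ≈ 90.5°.
Illuminated fraction = (1 − cos 90.5°)/2 = (1 − (-0.008))/2 ≈ 0.504, so 50%.

50%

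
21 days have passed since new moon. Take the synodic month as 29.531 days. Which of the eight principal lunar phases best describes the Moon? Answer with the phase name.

last quarter

θ ≈ 360° × 21/29.531 = 256°, which falls in the last quarter sector.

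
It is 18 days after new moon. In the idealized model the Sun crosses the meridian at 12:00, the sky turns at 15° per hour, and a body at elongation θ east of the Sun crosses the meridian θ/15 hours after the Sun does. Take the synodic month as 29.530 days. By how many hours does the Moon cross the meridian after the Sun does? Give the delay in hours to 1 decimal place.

The Moon has covered 18/29.530 of its cycle, so θ ≈ 360° × 18/29.530 = 219.4°.
Delay after the Sun = 219.4° / (15°/h) ≈ 14.63 h.
So the Moon crosses the meridian 14.63 h after the Sun.

14.6 h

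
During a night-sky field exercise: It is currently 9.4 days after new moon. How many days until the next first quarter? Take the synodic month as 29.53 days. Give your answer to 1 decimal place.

First quarter occurs at elongation 90°, i.e. at age 29.53 × 90/360 = 7.383 d.
Already past this cycle's first quarter; the next is at 7.383 + 29.53 = 36.913 d, so 36.913 − 9.4 = 27.513 days.

27.5 days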